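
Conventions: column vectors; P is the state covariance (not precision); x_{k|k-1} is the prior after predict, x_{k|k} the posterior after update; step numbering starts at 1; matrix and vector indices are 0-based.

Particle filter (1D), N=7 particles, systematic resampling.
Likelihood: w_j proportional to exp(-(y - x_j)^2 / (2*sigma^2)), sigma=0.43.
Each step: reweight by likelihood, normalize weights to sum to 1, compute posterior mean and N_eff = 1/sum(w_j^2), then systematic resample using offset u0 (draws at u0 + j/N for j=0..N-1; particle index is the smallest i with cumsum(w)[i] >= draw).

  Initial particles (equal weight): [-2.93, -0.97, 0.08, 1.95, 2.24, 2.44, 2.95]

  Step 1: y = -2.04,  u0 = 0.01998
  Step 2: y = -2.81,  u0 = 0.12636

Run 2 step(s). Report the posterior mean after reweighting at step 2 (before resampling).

step 1: w=[0.7219, 0.2781, 0.0000, 0.0000, 0.0000, 0.0000, 0.0000]  mean=-2.3849  Neff=1.6709  idx=[0, 0, 0, 0, 0, 1, 1]
step 2: w=[0.2000, 0.2000, 0.2000, 0.2000, 0.2000, 0.0000, 0.0000]  mean=-2.9299  Neff=5.0004  idx=[0, 1, 2, 2, 3, 4, 4]

post_mean = -2.9299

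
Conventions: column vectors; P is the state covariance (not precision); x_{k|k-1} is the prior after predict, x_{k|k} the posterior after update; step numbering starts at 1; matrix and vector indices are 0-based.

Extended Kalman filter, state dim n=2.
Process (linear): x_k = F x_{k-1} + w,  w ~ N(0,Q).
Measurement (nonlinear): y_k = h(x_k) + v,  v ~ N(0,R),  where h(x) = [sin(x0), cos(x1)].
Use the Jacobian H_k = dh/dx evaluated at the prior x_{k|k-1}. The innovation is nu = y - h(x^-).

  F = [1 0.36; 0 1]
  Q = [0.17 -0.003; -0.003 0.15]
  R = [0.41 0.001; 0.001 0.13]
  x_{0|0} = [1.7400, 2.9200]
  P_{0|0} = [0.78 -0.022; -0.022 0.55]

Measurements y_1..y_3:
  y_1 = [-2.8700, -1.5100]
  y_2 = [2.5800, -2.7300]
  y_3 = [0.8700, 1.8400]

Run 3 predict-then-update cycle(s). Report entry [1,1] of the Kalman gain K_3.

K[1,1] = -0.7745

step 1: x^-=[2.7912, 2.9200]  P^-=[1.0054 0.1730; 0.1730 0.7000]  H_jac=[-0.9392 0.0000; 0.0000 -0.2198]  S=[1.2970 0.0367; 0.0367 0.1638]  K=[-0.7262 -0.0694; -0.0993 -0.9169]  nu=[-3.2133, -0.5345]  x^+=[5.1616, 3.7292]  P^+=[0.3171 0.0443; 0.0443 0.5428]
step 2: x^-=[6.5041, 3.7292]  P^-=[0.5893 0.2367; 0.2367 0.6928]  H_jac=[0.9757 0.0000; 0.0000 0.5544]  S=[0.9710 0.1291; 0.1291 0.3429]  K=[0.5698 0.1683; 0.0937 1.0847]  nu=[2.3609, -1.8977]  x^+=[7.5300, 1.8919]  P^+=[0.2396 0.0405; 0.0405 0.2545]
step 3: x^-=[8.2110, 1.8919]  P^-=[0.4717 0.1291; 0.1291 0.4045]  H_jac=[-0.3495 0.0000; 0.0000 -0.9489]  S=[0.4676 0.0438; 0.0438 0.4942]  K=[-0.3321 -0.2185; -0.0239 -0.7745]  nu=[-0.0669, 2.1556]  x^+=[7.7624, 0.2239]  P^+=[0.3902 0.0303; 0.0303 0.1061]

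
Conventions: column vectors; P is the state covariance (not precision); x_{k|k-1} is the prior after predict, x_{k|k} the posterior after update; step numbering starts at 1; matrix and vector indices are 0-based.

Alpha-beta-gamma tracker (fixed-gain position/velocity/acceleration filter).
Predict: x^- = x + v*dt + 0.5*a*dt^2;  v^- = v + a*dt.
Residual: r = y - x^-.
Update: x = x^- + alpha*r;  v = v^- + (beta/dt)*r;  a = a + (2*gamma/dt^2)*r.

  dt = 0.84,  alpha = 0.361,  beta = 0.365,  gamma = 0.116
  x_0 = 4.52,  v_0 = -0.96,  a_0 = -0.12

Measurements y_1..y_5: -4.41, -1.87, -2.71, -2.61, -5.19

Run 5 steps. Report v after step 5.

v_post = 2.1968

step 1: x_pred=3.6713  r=-8.0813  x^+=0.7539  v^+=-4.5723  a^+=-2.7771
step 2: x_pred=-4.0666  r=2.1966  x^+=-3.2736  v^+=-5.9506  a^+=-2.0549
step 3: x_pred=-8.9971  r=6.2871  x^+=-6.7274  v^+=-4.9448  a^+=0.0123
step 4: x_pred=-10.8768  r=8.2668  x^+=-7.8925  v^+=-1.3424  a^+=2.7304
step 5: x_pred=-8.0568  r=2.8668  x^+=-7.0219  v^+=2.1968  a^+=3.6730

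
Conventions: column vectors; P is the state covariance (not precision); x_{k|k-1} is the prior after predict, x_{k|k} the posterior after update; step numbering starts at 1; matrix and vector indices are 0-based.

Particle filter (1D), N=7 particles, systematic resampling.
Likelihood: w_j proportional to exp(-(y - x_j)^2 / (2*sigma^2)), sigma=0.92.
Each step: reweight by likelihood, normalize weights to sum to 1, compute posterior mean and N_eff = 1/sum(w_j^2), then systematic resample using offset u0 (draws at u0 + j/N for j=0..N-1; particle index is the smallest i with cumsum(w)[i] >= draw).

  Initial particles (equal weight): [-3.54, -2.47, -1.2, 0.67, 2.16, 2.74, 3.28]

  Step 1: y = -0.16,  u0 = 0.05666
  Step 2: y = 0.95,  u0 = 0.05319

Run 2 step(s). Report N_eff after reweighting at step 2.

step 1: w=[0.0009, 0.0332, 0.4102, 0.5173, 0.0323, 0.0054, 0.0007]  mean=-0.1439  Neff=2.2833  idx=[2, 2, 2, 3, 3, 3, 3]
step 2: w=[0.0162, 0.0162, 0.0162, 0.2378, 0.2378, 0.2378, 0.2378]  mean=0.5789  Neff=4.4047  idx=[3, 3, 4, 4, 5, 6, 6]

N_eff = 4.4047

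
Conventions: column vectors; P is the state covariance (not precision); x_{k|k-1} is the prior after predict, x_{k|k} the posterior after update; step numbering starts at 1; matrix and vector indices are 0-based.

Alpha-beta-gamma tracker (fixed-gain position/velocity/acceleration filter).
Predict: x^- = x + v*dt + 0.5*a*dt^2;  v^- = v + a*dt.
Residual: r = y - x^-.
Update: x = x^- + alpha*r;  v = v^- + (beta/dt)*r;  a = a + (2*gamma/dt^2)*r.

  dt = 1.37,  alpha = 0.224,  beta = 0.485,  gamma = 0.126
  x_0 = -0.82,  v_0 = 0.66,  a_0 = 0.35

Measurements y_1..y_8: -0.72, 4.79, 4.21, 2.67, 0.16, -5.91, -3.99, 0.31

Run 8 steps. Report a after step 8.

a_post = 1.7767

step 1: x_pred=0.4127  r=-1.1327  x^+=0.1589  v^+=0.7385  a^+=0.1979
step 2: x_pred=1.3565  r=3.4335  x^+=2.1256  v^+=2.2252  a^+=0.6589
step 3: x_pred=5.7925  r=-1.5825  x^+=5.4380  v^+=2.5677  a^+=0.4465
step 4: x_pred=9.3747  r=-6.7047  x^+=7.8729  v^+=0.8058  a^+=-0.4537
step 5: x_pred=8.5510  r=-8.3910  x^+=6.6714  v^+=-2.7864  a^+=-1.5804
step 6: x_pred=1.3710  r=-7.2810  x^+=-0.2600  v^+=-7.5290  a^+=-2.5579
step 7: x_pred=-12.9752  r=8.9852  x^+=-10.9625  v^+=-7.8525  a^+=-1.3515
step 8: x_pred=-22.9888  r=23.2988  x^+=-17.7699  v^+=-1.4560  a^+=1.7767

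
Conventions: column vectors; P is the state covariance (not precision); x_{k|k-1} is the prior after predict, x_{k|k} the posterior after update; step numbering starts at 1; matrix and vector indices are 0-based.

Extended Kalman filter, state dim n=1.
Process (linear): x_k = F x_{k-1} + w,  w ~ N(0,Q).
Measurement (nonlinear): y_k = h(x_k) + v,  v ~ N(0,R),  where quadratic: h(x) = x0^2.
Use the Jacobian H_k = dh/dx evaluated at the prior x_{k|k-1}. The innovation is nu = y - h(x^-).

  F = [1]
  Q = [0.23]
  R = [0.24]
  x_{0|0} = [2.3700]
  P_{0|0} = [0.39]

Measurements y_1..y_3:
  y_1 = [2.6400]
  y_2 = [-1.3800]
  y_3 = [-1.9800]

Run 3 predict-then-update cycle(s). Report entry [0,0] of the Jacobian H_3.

step 1: x^-=[2.3700]  P^-=[0.6200]  H_jac=[4.7400]  S=[14.1699]  K=[0.2074]  nu=[-2.9769]  x^+=[1.7526]  P^+=[0.0105]
step 2: x^-=[1.7526]  P^-=[0.2405]  H_jac=[3.5052]  S=[3.1949]  K=[0.2639]  nu=[-4.4516]  x^+=[0.5780]  P^+=[0.0181]
step 3: x^-=[0.5780]  P^-=[0.2481]  H_jac=[1.1560]  S=[0.5715]  K=[0.5018]  nu=[-2.3141]  x^+=[-0.5832]  P^+=[0.1042]

H_jac[0,0] = 1.1560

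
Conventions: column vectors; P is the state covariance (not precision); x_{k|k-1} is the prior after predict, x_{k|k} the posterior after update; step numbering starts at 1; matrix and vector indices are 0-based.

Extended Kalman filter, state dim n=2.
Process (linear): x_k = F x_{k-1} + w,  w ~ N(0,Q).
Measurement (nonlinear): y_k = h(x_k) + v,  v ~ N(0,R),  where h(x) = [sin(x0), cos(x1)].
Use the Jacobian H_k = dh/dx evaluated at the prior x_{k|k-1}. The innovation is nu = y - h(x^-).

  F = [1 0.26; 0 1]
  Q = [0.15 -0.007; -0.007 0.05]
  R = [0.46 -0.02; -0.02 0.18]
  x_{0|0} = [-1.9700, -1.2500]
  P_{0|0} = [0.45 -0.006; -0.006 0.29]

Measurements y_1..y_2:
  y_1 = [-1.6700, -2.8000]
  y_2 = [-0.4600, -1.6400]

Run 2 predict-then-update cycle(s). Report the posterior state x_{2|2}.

step 1: x^-=[-2.2950, -1.2500]  P^-=[0.6165 0.0624; 0.0624 0.3400]  H_jac=[-0.6625 0.0000; 0.0000 0.9490]  S=[0.7306 -0.0592; -0.0592 0.4862]  K=[-0.5546 0.0542; -0.0028 0.6633]  nu=[-0.9210, -3.1153]  x^+=[-1.9531, -3.3138]  P^+=[0.3867 0.0220; 0.0220 0.1259]
step 2: x^-=[-2.8147, -3.3138]  P^-=[0.5567 0.0477; 0.0477 0.1759]  H_jac=[-0.9470 0.0000; 0.0000 -0.1713]  S=[0.9593 -0.0123; -0.0123 0.1852]  K=[-0.5506 -0.0806; -0.0492 -0.1660]  nu=[-0.1389, -0.6548]  x^+=[-2.6854, -3.1983]  P^+=[0.2657 0.0204; 0.0204 0.1686]

x_post = [-2.6854, -3.1983]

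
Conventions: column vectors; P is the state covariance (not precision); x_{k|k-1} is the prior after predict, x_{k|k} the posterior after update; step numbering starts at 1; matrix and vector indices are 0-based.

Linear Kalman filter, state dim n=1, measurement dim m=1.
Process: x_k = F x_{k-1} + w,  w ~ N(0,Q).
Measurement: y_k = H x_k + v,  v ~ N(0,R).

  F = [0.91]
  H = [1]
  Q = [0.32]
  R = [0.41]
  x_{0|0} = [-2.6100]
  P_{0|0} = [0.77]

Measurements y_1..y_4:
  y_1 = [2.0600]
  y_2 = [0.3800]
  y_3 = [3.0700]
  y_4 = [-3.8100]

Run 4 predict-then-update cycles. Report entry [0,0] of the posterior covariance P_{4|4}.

step 1: x^-=[-2.3751]  P^-=[0.9576]  S=[1.3676]  K=[0.7002]  nu=[4.4351]  x^+=[0.7304]  P^+=[0.2871]
step 2: x^-=[0.6647]  P^-=[0.5577]  S=[0.9677]  K=[0.5763]  nu=[-0.2847]  x^+=[0.5006]  P^+=[0.2363]
step 3: x^-=[0.4556]  P^-=[0.5157]  S=[0.9257]  K=[0.5571]  nu=[2.6144]  x^+=[1.9120]  P^+=[0.2284]
step 4: x^-=[1.7399]  P^-=[0.5091]  S=[0.9191]  K=[0.5539]  nu=[-5.5499]  x^+=[-1.3343]  P^+=[0.2271]

P_post[0,0] = 0.2271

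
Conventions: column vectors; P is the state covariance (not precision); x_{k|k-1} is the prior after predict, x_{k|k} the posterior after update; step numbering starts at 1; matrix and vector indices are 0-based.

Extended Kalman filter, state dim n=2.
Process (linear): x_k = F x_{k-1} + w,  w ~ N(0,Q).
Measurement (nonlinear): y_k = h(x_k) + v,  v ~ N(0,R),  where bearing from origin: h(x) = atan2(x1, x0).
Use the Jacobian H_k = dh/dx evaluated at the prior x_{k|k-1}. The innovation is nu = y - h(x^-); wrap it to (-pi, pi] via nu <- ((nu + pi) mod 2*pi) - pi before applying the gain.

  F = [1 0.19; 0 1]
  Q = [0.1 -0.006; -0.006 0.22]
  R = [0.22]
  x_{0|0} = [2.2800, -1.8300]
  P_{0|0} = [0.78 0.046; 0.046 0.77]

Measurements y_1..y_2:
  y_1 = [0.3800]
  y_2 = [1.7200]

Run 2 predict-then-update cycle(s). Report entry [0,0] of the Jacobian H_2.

step 1: x^-=[1.9323, -1.8300]  P^-=[0.9253 0.1863; 0.1863 0.9900]  H_jac=[0.2584 0.2728]  S=[0.3817]  K=[0.7594; 0.8337]  nu=[1.1382]  x^+=[2.7967, -0.8811]  P^+=[0.7051 -0.0554; -0.0554 0.7247]
step 2: x^-=[2.6293, -0.8811]  P^-=[0.8102 0.0763; 0.0763 0.9447]  H_jac=[0.1146 0.3419]  S=[0.3471]  K=[0.3427; 0.9559]  nu=[2.0434]  x^+=[3.3295, 1.0722]  P^+=[0.7695 -0.0374; -0.0374 0.6276]

H_jac[0,0] = 0.1146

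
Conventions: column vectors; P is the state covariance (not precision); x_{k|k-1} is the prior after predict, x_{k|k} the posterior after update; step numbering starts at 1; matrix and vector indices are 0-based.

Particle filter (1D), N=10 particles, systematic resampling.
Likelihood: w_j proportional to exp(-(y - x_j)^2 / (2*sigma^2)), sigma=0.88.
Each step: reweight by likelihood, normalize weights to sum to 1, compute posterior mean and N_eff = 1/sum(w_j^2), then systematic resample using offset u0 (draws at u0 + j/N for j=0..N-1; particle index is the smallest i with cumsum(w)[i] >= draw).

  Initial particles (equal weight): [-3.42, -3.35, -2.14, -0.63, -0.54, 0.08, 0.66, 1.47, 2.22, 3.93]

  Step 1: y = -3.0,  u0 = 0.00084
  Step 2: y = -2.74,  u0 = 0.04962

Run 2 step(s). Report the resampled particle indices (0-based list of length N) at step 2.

step 1: w=[0.3590, 0.3717, 0.2496, 0.0107, 0.0081, 0.0009, 0.0001, 0.0000, 0.0000, 0.0000]  mean=-3.0180  Neff=3.0349  idx=[0, 0, 0, 0, 1, 1, 1, 1, 2, 2]
step 2: w=[0.0964, 0.0964, 0.0964, 0.0964, 0.1022, 0.1022, 0.1022, 0.1022, 0.1030, 0.1030]  mean=-3.1278  Neff=9.9911  idx=[0, 1, 2, 3, 4, 5, 6, 7, 8, 9]

resampled_idx = [0, 1, 2, 3, 4, 5, 6, 7, 8, 9]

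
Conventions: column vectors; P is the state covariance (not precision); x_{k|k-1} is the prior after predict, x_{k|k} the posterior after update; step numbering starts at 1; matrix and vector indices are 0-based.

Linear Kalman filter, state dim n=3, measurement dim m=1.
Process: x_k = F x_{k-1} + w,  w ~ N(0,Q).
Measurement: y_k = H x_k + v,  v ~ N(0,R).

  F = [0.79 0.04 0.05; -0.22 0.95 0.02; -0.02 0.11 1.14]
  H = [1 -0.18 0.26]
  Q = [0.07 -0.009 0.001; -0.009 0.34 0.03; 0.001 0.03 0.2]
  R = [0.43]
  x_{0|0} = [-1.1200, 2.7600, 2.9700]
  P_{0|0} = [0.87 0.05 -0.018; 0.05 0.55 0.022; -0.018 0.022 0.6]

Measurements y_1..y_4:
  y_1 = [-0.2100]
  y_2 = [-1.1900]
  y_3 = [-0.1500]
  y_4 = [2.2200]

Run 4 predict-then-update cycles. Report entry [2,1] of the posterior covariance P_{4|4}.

step 1: x^-=[-0.6259, 2.9278, 3.7118]  P^-=[0.6172 -0.1006 0.0131; -0.1006 0.8588 0.1312; 0.0131 0.1312 0.9929]  S=[1.1729]  K=[0.5446; -0.1885; 0.2111]  nu=[-0.0222]  x^+=[-0.6380, 2.9320, 3.7071]  P^+=[0.2694 0.0198 -0.1217; 0.0198 0.8171 0.1779; -0.1217 0.1779 0.9406]
step 2: x^-=[-0.2014, 2.9999, 4.5614]  P^-=[0.2341 -0.0012 -0.0448; -0.0012 1.0904 0.3608; -0.0448 0.3608 1.4825]  S=[0.7430]  K=[0.2997; -0.1395; 0.3711]  nu=[-1.6346]  x^+=[-0.6913, 3.2278, 3.9548]  P^+=[0.1674 0.0299 -0.1274; 0.0299 1.0760 0.3993; -0.1274 0.3993 1.3802]
step 3: x^-=[-0.2192, 3.2976, 4.8774]  P^-=[0.1731 0.0450 -0.0099; 0.0450 1.3235 0.6386; -0.0099 0.6386 2.1126]  S=[0.7076]  K=[0.2295; -0.0384; 0.5998]  nu=[-0.6053]  x^+=[-0.3581, 3.3209, 4.5143]  P^+=[0.1358 0.0513 -0.1073; 0.0513 1.3225 0.6549; -0.1073 0.6549 1.8580]
step 4: x^-=[0.0756, 3.3239, 5.5188]  P^-=[0.1589 0.0886 0.0520; 0.0886 1.5453 0.9466; 0.0520 0.9466 2.7996]  S=[0.7347]  K=[0.2129; 0.0771; 0.8295]  nu=[1.3078]  x^+=[0.3541, 3.4247, 6.6036]  P^+=[0.1256 0.0766 -0.0778; 0.0766 1.5409 0.8997; -0.0778 0.8997 2.2941]

P_post[2,1] = 0.8997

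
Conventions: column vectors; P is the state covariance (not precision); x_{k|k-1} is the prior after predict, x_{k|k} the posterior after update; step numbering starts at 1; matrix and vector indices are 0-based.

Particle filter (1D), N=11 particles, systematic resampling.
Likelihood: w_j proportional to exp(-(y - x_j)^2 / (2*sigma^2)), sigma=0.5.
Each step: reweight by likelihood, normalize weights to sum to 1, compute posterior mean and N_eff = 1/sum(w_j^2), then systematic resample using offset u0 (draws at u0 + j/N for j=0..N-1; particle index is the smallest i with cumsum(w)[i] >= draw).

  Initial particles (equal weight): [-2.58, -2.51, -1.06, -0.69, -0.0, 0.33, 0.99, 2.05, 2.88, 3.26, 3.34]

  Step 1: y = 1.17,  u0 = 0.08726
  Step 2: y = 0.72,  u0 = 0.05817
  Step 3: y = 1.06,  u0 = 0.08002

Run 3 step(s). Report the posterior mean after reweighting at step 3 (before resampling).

step 1: w=[0.0000, 0.0000, 0.0000, 0.0007, 0.0442, 0.1667, 0.6409, 0.1453, 0.0020, 0.0001, 0.0001]  mean=0.9931  Neff=2.1665  idx=[5, 5, 6, 6, 6, 6, 6, 6, 6, 7, 7]
step 2: w=[0.0973, 0.0973, 0.1140, 0.1140, 0.1140, 0.1140, 0.1140, 0.1140, 0.1140, 0.0038, 0.0038]  mean=0.8697  Neff=9.1011  idx=[0, 1, 2, 3, 3, 4, 5, 6, 7, 7, 8]
step 3: w=[0.0359, 0.0359, 0.1031, 0.1031, 0.1031, 0.1031, 0.1031, 0.1031, 0.1031, 0.1031, 0.1031]  mean=0.9426  Neff=10.1717  idx=[2, 2, 3, 4, 5, 6, 7, 8, 9, 10, 10]

post_mean = 0.9426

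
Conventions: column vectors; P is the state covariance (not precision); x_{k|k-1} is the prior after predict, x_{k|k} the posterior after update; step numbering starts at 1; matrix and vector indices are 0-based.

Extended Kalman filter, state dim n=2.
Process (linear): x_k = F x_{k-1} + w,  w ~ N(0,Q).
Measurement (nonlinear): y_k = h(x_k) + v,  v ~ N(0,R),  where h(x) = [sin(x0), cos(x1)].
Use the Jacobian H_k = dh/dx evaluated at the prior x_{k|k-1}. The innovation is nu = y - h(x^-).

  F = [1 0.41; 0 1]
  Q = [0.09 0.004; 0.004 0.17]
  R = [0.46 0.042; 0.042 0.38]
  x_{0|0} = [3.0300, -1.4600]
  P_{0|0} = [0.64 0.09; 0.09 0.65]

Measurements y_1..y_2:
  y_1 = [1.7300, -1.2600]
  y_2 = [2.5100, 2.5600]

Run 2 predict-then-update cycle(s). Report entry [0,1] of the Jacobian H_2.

H_jac[0,1] = 0.0000

step 1: x^-=[2.4314, -1.4600]  P^-=[0.9131 0.3605; 0.3605 0.8200]  H_jac=[-0.7582 0.0000; 0.0000 0.9939]  S=[0.9849 -0.2297; -0.2297 1.1900]  K=[-0.6625 0.1732; -0.1234 0.6611]  nu=[1.0780, -1.3706]  x^+=[1.4798, -2.4990]  P^+=[0.3923 0.0382; 0.0382 0.2475]
step 2: x^-=[0.4552, -2.4990]  P^-=[0.5553 0.1437; 0.1437 0.4175]  H_jac=[0.8982 0.0000; 0.0000 0.5993]  S=[0.9080 0.1194; 0.1194 0.5299]  K=[0.5440 0.0400; 0.0826 0.4536]  nu=[2.0704, 3.3606]  x^+=[1.7159, -0.8039]  P^+=[0.2805 0.0635; 0.0635 0.2934]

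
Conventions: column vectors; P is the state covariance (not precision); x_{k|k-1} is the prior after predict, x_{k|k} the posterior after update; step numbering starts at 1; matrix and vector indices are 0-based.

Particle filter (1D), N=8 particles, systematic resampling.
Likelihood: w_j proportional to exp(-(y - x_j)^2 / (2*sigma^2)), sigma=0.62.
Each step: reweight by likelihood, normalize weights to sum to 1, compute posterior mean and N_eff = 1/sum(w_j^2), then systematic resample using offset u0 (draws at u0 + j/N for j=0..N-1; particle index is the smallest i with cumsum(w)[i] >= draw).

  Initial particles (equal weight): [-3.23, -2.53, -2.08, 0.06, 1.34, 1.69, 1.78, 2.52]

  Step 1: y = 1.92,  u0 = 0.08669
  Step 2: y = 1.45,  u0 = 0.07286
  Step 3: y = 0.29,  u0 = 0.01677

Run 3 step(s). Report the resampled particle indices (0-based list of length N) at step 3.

resampled_idx = [0, 0, 0, 1, 2, 3, 4, 5]

step 1: w=[0.0000, 0.0000, 0.0000, 0.0035, 0.2023, 0.2925, 0.3055, 0.1962]  mean=1.8039  Neff=3.8711  idx=[4, 5, 5, 5, 6, 6, 7, 7]
step 2: w=[0.1653, 0.1558, 0.1558, 0.1558, 0.1458, 0.1458, 0.0379, 0.0379]  mean=1.7213  Neff=6.8722  idx=[0, 1, 2, 2, 3, 4, 5, 6]
step 3: w=[0.3591, 0.1177, 0.1177, 0.1177, 0.1177, 0.0839, 0.0839, 0.0023]  mean=1.5814  Neff=5.0399  idx=[0, 0, 0, 1, 2, 3, 4, 5]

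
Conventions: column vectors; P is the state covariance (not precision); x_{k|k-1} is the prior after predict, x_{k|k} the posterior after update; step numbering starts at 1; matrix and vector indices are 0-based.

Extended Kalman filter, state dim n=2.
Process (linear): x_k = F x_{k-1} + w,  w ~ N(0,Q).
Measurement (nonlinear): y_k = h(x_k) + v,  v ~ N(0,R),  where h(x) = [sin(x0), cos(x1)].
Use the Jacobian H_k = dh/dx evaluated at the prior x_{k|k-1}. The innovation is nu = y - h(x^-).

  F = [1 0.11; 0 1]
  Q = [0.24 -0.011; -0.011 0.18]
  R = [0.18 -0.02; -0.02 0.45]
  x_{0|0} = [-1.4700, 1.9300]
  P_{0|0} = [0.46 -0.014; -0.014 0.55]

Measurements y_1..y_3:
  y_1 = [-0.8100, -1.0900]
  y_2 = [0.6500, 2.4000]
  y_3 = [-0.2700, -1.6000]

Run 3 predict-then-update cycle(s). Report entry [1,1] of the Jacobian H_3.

H_jac[1,1] = -0.7791

step 1: x^-=[-1.2577, 1.9300]  P^-=[0.7036 0.0355; 0.0355 0.7300]  H_jac=[0.3080 0.0000; 0.0000 -0.9362]  S=[0.2467 -0.0302; -0.0302 1.0898]  K=[0.8775 -0.0061; -0.0326 -0.6280]  nu=[0.1414, -0.7385]  x^+=[-1.1291, 2.3891]  P^+=[0.5132 0.0217; 0.0217 0.3012]
step 2: x^-=[-0.8663, 2.3891]  P^-=[0.7616 0.0438; 0.0438 0.4812]  H_jac=[0.6477 0.0000; 0.0000 -0.6834]  S=[0.4995 -0.0394; -0.0394 0.6747]  K=[0.9886 0.0133; 0.0185 -0.4863]  nu=[1.4119, 3.1300]  x^+=[0.5713, 0.8932]  P^+=[0.2744 0.0202; 0.0202 0.3207]
step 3: x^-=[0.6696, 0.8932]  P^-=[0.5227 0.0444; 0.0444 0.5007]  H_jac=[0.7841 0.0000; 0.0000 -0.7791]  S=[0.5013 -0.0471; -0.0471 0.7539]  K=[0.8180 0.0052; 0.0210 -0.5161]  nu=[-0.8907, -2.2270]  x^+=[-0.0706, 2.0239]  P^+=[0.1876 0.0180; 0.0180 0.2987]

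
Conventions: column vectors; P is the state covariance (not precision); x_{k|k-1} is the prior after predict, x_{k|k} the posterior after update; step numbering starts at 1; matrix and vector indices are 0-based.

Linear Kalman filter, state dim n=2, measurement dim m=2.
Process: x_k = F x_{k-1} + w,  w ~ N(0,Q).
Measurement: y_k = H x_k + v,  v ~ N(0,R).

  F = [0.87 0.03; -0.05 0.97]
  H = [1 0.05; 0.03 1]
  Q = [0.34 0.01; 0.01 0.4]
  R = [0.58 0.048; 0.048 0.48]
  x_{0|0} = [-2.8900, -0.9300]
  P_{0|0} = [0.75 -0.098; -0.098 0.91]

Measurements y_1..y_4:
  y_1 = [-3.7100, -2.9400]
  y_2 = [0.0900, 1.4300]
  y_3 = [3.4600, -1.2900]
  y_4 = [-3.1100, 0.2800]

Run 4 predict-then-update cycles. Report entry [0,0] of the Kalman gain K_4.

K[0,0] = 0.4912

step 1: x^-=[-2.5422, -0.7576]  P^-=[0.9034 -0.0787; -0.0787 1.2676]  S=[1.4787 0.0597; 0.0597 1.7437]  K=[0.6103 -0.0505; -0.0397 0.7270]  nu=[-1.1299, -2.1061]  x^+=[-3.1255, -2.2438]  P^+=[0.3518 -0.0055; -0.0055 0.3472]
step 2: x^-=[-2.7865, -2.0203]  P^-=[0.6063 0.0002; 0.0002 0.7281]  S=[1.1882 0.1028; 0.1028 1.2087]  K=[0.5128 -0.0284; -0.0215 0.6042]  nu=[2.9775, 3.5338]  x^+=[-1.3601, 0.0511]  P^+=[0.2959 0.0021; 0.0021 0.2889]
step 3: x^-=[-1.1818, 0.1175]  P^-=[0.5644 0.0073; 0.0073 0.6724]  S=[1.1468 0.1059; 0.1059 1.1533]  K=[0.4947 -0.0244; -0.0183 0.5849]  nu=[4.6359, -1.3721]  x^+=[1.1451, -0.7698]  P^+=[0.2856 0.0035; 0.0035 0.2798]
step 4: x^-=[0.9731, -0.8040]  P^-=[0.5566 0.0086; 0.0086 0.6636]  S=[1.1391 0.1065; 0.1065 1.1446]  K=[0.4912 -0.0236; -0.0177 0.5816]  nu=[-4.0429, 1.0548]  x^+=[-1.0376, -0.1190]  P^+=[0.2836 0.0038; 0.0038 0.2782]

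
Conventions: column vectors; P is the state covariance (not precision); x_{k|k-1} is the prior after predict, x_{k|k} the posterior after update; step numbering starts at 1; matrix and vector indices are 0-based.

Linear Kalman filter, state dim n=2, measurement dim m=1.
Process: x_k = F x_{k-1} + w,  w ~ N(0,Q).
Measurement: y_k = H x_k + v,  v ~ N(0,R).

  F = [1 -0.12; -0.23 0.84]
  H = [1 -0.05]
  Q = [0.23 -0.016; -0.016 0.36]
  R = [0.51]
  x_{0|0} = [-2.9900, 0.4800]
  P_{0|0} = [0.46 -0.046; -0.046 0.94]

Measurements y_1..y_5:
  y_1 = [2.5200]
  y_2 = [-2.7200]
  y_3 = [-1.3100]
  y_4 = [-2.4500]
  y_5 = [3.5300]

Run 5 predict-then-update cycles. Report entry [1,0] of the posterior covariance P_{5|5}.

P_post[1,0] = -0.1038

step 1: x^-=[-3.0476, 1.0909]  P^-=[0.7146 -0.2565; -0.2565 1.0654]  S=[1.2529]  K=[0.5806; -0.2472]  nu=[5.6221]  x^+=[0.2165, -0.2990]  P^+=[0.2923 -0.0766; -0.0766 0.9888]
step 2: x^-=[0.2524, -0.3009]  P^-=[0.5549 -0.2494; -0.2494 1.1028]  S=[1.0926]  K=[0.5193; -0.2787]  nu=[-2.9874]  x^+=[-1.2989, 0.5317]  P^+=[0.2603 -0.0913; -0.0913 1.0179]
step 3: x^-=[-1.3627, 0.7454]  P^-=[0.5268 -0.2576; -0.2576 1.1273]  S=[1.0654]  K=[0.5066; -0.2947]  nu=[0.0900]  x^+=[-1.3171, 0.7189]  P^+=[0.2534 -0.0986; -0.0986 1.0347]
step 4: x^-=[-1.4034, 0.9068]  P^-=[0.5220 -0.2641; -0.2641 1.1416]  S=[1.0612]  K=[0.5043; -0.3027]  nu=[-1.0012]  x^+=[-1.9083, 1.2098]  P^+=[0.2521 -0.1021; -0.1021 1.0444]
step 5: x^-=[-2.0535, 1.4552]  P^-=[0.5216 -0.2679; -0.2679 1.1497]  S=[1.0613]  K=[0.5041; -0.3066]  nu=[5.6563]  x^+=[0.7980, -0.2788]  P^+=[0.2519 -0.1038; -0.1038 1.0500]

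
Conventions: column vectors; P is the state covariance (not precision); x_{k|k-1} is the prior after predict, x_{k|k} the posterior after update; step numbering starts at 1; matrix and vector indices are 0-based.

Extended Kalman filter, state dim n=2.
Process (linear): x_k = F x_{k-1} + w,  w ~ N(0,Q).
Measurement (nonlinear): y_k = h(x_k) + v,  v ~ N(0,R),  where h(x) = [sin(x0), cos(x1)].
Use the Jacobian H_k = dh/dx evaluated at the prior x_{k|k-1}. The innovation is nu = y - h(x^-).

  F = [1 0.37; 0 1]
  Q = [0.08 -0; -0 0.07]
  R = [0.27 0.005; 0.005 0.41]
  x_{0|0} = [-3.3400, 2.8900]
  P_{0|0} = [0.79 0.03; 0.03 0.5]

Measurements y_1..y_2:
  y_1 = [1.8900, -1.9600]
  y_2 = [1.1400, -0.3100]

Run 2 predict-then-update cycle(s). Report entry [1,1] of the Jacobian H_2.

H_jac[1,1] = -0.4394

step 1: x^-=[-2.2707, 2.8900]  P^-=[0.9607 0.2150; 0.2150 0.5700]  H_jac=[-0.6441 0.0000; 0.0000 -0.2489]  S=[0.6686 0.0395; 0.0395 0.4453]  K=[-0.9233 -0.0383; -0.1893 -0.3019]  nu=[2.6549, -0.9915]  x^+=[-4.6838, 2.6867]  P^+=[0.3873 0.0817; 0.0817 0.5009]
step 2: x^-=[-3.6898, 2.6867]  P^-=[0.5963 0.2670; 0.2670 0.5709]  H_jac=[-0.8535 0.0000; 0.0000 -0.4394]  S=[0.7044 0.1051; 0.1051 0.5202]  K=[-0.7103 -0.0820; -0.2594 -0.4298]  nu=[0.6189, 0.5883]  x^+=[-4.1776, 2.2733]  P^+=[0.2252 0.0846; 0.0846 0.4040]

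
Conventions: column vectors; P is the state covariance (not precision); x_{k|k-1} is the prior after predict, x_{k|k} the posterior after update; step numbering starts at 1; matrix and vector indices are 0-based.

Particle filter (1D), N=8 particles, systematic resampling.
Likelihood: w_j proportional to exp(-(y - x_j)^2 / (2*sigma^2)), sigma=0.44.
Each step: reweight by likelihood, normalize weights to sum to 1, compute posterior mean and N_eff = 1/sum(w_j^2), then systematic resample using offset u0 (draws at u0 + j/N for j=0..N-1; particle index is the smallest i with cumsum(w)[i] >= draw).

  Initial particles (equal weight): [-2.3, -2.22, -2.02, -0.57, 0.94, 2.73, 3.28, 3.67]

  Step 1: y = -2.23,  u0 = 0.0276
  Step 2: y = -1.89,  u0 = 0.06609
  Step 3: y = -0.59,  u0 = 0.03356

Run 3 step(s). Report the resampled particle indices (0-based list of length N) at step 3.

step 1: w=[0.3428, 0.3471, 0.3098, 0.0003, 0.0000, 0.0000, 0.0000, 0.0000]  mean=-2.1850  Neff=2.9942  idx=[0, 0, 0, 1, 1, 1, 2, 2]
step 2: w=[0.1058, 0.1058, 0.1058, 0.1233, 0.1233, 0.1233, 0.1564, 0.1564]  mean=-2.1829  Neff=7.8076  idx=[0, 1, 2, 4, 5, 6, 6, 7]
step 3: w=[0.0277, 0.0277, 0.0277, 0.0553, 0.0553, 0.2687, 0.2687, 0.2687]  mean=-2.0654  Neff=4.4435  idx=[1, 4, 5, 5, 6, 6, 7, 7]

resampled_idx = [1, 4, 5, 5, 6, 6, 7, 7]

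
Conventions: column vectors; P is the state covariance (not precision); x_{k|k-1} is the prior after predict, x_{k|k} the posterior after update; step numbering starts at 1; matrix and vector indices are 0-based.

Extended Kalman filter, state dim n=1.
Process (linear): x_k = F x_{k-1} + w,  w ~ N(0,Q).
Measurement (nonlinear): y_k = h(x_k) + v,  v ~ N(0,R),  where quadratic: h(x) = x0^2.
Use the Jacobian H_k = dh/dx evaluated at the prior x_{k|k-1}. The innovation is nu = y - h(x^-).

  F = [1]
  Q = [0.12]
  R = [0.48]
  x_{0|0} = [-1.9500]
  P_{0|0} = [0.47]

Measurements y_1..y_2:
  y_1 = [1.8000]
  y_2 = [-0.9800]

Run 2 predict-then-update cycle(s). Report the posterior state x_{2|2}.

step 1: x^-=[-1.9500]  P^-=[0.5900]  H_jac=[-3.9000]  S=[9.4539]  K=[-0.2434]  nu=[-2.0025]  x^+=[-1.4626]  P^+=[0.0300]
step 2: x^-=[-1.4626]  P^-=[0.1500]  H_jac=[-2.9252]  S=[1.7632]  K=[-0.2488]  nu=[-3.1192]  x^+=[-0.6866]  P^+=[0.0408]

x_post = [-0.6866]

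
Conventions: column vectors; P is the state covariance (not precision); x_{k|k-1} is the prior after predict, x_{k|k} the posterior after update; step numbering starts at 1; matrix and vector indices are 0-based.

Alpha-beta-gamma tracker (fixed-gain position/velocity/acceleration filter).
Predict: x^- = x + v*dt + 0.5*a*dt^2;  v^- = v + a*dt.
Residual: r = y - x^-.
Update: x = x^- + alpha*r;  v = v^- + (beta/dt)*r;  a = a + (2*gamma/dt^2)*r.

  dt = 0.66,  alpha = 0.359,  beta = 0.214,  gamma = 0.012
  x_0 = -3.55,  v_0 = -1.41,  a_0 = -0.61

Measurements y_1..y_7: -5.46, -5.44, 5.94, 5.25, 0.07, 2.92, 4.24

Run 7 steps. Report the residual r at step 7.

step 1: x_pred=-4.6135  r=-0.8465  x^+=-4.9174  v^+=-2.0871  a^+=-0.6566
step 2: x_pred=-6.4379  r=0.9979  x^+=-6.0796  v^+=-2.1969  a^+=-0.6017
step 3: x_pred=-7.6606  r=13.6006  x^+=-2.7780  v^+=1.8159  a^+=0.1477
step 4: x_pred=-1.5474  r=6.7974  x^+=0.8929  v^+=4.1173  a^+=0.5222
step 5: x_pred=3.7241  r=-3.6541  x^+=2.4123  v^+=3.2772  a^+=0.3209
step 6: x_pred=4.6451  r=-1.7251  x^+=4.0258  v^+=2.9296  a^+=0.2258
step 7: x_pred=6.0085  r=-1.7685  x^+=5.3736  v^+=2.5052  a^+=0.1284

resid = -1.7685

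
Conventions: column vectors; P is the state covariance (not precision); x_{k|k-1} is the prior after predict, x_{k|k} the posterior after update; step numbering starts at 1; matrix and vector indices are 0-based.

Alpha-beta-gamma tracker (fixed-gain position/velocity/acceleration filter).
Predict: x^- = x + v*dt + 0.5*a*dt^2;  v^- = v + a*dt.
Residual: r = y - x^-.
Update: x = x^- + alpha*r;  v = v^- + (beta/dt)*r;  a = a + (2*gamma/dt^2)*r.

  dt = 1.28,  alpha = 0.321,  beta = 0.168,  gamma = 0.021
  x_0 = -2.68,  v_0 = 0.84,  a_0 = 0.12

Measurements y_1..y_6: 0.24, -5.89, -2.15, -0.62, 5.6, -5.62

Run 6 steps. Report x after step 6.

x_post = 0.2368

step 1: x_pred=-1.5065  r=1.7465  x^+=-0.9459  v^+=1.2228  a^+=0.1648
step 2: x_pred=0.7543  r=-6.6443  x^+=-1.3785  v^+=0.5617  a^+=-0.0056
step 3: x_pred=-0.6641  r=-1.4859  x^+=-1.1411  v^+=0.3595  a^+=-0.0436
step 4: x_pred=-0.7166  r=0.0966  x^+=-0.6856  v^+=0.3164  a^+=-0.0412
step 5: x_pred=-0.3144  r=5.9144  x^+=1.5841  v^+=1.0399  a^+=0.1104
step 6: x_pred=3.0057  r=-8.6257  x^+=0.2368  v^+=0.0492  a^+=-0.1107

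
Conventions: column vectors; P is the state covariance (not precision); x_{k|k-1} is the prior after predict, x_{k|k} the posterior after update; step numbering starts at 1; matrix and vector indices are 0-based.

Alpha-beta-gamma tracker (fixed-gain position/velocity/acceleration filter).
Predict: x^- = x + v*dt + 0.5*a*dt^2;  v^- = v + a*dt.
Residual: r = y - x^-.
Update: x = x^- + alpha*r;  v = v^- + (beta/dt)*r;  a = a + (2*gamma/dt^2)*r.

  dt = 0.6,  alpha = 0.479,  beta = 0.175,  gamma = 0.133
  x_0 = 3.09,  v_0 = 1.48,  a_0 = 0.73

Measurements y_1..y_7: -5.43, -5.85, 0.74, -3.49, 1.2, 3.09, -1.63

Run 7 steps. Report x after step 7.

step 1: x_pred=4.1094  r=-9.5394  x^+=-0.4600  v^+=-0.8643  a^+=-6.3186
step 2: x_pred=-2.1159  r=-3.7341  x^+=-3.9045  v^+=-5.7446  a^+=-9.0776
step 3: x_pred=-8.9853  r=9.7253  x^+=-4.3269  v^+=-8.3546  a^+=-1.8918
step 4: x_pred=-9.6801  r=6.1901  x^+=-6.7151  v^+=-7.6842  a^+=2.6821
step 5: x_pred=-10.8428  r=12.0428  x^+=-5.0743  v^+=-2.5625  a^+=11.5804
step 6: x_pred=-4.5273  r=7.6173  x^+=-0.8786  v^+=6.6075  a^+=17.2087
step 7: x_pred=6.1834  r=-7.8134  x^+=2.4408  v^+=14.6538  a^+=11.4355

x_post = 2.4408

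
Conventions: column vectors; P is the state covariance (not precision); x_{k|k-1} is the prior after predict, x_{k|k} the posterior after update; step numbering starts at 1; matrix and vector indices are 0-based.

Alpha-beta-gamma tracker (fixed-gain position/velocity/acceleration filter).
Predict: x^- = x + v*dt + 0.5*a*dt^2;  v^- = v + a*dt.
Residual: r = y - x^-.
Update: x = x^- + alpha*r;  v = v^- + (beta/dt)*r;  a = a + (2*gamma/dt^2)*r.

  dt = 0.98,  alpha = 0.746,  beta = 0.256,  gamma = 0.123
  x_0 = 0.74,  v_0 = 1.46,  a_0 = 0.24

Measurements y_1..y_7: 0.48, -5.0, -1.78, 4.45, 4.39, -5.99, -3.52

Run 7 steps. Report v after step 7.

v_post = -1.1857

step 1: x_pred=2.2860  r=-1.8060  x^+=0.9387  v^+=1.2234  a^+=-0.2226
step 2: x_pred=2.0308  r=-7.0308  x^+=-3.2142  v^+=-0.8314  a^+=-2.0235
step 3: x_pred=-5.0006  r=3.2206  x^+=-2.5980  v^+=-1.9731  a^+=-1.1986
step 4: x_pred=-5.1072  r=9.5572  x^+=2.0225  v^+=-0.6511  a^+=1.2494
step 5: x_pred=1.9844  r=2.4056  x^+=3.7790  v^+=1.2018  a^+=1.8656
step 6: x_pred=5.8526  r=-11.8426  x^+=-2.9820  v^+=-0.0635  a^+=-1.1678
step 7: x_pred=-3.6050  r=0.0850  x^+=-3.5416  v^+=-1.1857  a^+=-1.1460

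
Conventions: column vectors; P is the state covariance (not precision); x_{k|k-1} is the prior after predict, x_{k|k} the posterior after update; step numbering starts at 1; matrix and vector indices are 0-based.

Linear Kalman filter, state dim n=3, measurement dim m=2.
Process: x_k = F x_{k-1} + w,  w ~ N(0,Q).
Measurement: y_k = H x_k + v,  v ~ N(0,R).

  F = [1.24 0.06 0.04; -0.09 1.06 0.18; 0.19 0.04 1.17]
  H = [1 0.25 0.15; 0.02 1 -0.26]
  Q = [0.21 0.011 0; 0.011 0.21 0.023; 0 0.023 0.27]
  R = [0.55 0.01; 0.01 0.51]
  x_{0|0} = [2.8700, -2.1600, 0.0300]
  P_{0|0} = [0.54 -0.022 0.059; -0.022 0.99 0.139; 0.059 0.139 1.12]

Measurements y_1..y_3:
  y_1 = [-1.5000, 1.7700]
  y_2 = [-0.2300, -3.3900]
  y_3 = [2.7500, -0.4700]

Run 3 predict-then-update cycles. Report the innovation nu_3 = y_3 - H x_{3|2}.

innov = [3.3029, 1.9233]

step 1: x^-=[3.4304, -2.5425, 0.4940]  P^-=[1.0489 0.0133 0.2767; 0.0133 1.4184 0.4565; 0.2767 0.4565 1.8632]  S=[1.8534 0.2940; 0.2940 1.8150]  K=[0.6091 -0.1194; 0.1251 0.6960; 0.3732 -0.0728]  nu=[-4.3689, 4.3723]  x^+=[0.2474, -0.0459, -1.4548]  P^+=[0.3782 -0.0973 -0.1342; -0.0973 0.4591 0.3882; -0.1342 0.3882 1.6114]
step 2: x^-=[0.2459, -0.3328, -1.6570]  P^-=[0.7699 -0.1266 -0.0082; -0.1266 0.9522 0.8499; -0.0082 0.8499 2.4654]  S=[1.4329 0.1145; 0.1145 1.1822]  K=[0.5258 -0.1431; 0.1185 0.6049; 0.3896 0.1389]  nu=[-0.1441, -3.4929]  x^+=[0.6700, -2.4627, -2.1983]  P^+=[0.3668 -0.1479 -0.2802; -0.1479 0.4831 0.6556; -0.2802 0.6556 2.2127]
step 3: x^-=[0.5951, -3.0664, -2.5432]  P^-=[0.7326 -0.2035 -0.1794; -0.2035 1.1150 1.3117; -0.1794 1.3117 3.2476]  S=[1.3681 0.1298; 0.1298 1.1564]  K=[0.4955 -0.1786; 0.1371 0.6503; 0.4312 0.3526]  nu=[3.3029, 1.9233]  x^+=[1.8883, -1.3628, -0.4408]  P^+=[0.3827 -0.2008 -0.4116; -0.2008 0.5770 0.9230; -0.4116 0.9230 2.8099]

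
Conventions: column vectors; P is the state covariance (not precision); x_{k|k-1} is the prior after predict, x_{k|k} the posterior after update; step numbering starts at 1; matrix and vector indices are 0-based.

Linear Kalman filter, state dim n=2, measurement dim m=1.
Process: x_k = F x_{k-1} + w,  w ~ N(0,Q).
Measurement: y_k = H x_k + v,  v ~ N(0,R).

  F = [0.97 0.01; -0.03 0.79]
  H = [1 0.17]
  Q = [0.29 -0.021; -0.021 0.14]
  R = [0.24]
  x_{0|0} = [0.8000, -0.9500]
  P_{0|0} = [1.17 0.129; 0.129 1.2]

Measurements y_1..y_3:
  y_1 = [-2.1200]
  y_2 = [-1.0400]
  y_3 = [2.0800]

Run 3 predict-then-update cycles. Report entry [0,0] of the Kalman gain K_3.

K[0,0] = 0.6477

step 1: x^-=[0.7665, -0.7745]  P^-=[1.3935 0.0532; 0.0532 0.8839]  S=[1.6771]  K=[0.8363; 0.1213]  nu=[-2.7548]  x^+=[-1.5373, -1.1088]  P^+=[0.2206 -0.1169; -0.1169 0.8592]
step 2: x^-=[-1.5023, -0.8298]  P^-=[0.4954 -0.1102; -0.1102 0.6819]  S=[0.7176]  K=[0.6642; 0.0080]  nu=[0.6033]  x^+=[-1.1015, -0.8250]  P^+=[0.1788 -0.1140; -0.1140 0.6819]
step 3: x^-=[-1.0767, -0.6187]  P^-=[0.4561 -0.1081; -0.1081 0.5711]  S=[0.6758]  K=[0.6477; -0.0164]  nu=[3.2619]  x^+=[1.0359, -0.6720]  P^+=[0.1726 -0.1010; -0.1010 0.5710]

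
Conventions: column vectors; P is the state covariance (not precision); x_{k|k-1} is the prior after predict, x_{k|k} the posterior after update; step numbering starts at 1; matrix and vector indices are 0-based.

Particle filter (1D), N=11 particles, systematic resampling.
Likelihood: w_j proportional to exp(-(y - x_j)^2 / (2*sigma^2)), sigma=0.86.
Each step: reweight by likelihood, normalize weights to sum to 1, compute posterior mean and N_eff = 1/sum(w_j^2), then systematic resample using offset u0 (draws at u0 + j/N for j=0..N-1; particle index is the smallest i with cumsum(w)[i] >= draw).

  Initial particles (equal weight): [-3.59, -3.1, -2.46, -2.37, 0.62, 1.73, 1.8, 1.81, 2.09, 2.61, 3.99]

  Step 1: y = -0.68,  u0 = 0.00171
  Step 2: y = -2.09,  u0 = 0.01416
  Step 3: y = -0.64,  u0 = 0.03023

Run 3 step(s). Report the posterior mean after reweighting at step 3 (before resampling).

post_mean = -2.4129

step 1: w=[0.0049, 0.0289, 0.1778, 0.2196, 0.4830, 0.0298, 0.0237, 0.0229, 0.0085, 0.0010, 0.0000]  mean=-0.6095  Neff=3.1648  idx=[0, 2, 2, 3, 3, 4, 4, 4, 4, 4, 4]
step 2: w=[0.0549, 0.2290, 0.2290, 0.2383, 0.2383, 0.0018, 0.0018, 0.0018, 0.0018, 0.0018, 0.0018]  mean=-2.4467  Neff=4.5150  idx=[0, 1, 1, 2, 2, 2, 3, 3, 3, 4, 4]
step 3: w=[0.0023, 0.0890, 0.0890, 0.0890, 0.0890, 0.0890, 0.1105, 0.1105, 0.1105, 0.1105, 0.1105]  mean=-2.4129  Neff=9.9312  idx=[1, 2, 3, 4, 5, 6, 7, 7, 8, 9, 10]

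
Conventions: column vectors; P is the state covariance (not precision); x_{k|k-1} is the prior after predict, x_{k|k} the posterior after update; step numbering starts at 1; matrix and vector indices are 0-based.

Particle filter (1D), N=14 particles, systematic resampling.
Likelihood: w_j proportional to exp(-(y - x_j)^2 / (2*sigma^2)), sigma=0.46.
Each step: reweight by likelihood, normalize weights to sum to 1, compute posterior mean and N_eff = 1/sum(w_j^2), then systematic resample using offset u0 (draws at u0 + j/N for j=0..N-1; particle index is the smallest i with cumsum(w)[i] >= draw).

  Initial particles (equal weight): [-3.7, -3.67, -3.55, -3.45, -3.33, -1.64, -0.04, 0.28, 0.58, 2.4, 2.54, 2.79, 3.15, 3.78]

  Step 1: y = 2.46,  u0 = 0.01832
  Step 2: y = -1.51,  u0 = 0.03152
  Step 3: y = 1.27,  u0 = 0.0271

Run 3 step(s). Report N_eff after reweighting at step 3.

step 1: w=[0.0000, 0.0000, 0.0000, 0.0000, 0.0000, 0.0000, 0.0000, 0.0000, 0.0001, 0.3208, 0.3187, 0.2501, 0.1050, 0.0053]  mean=2.6281  Neff=3.5959  idx=[9, 9, 9, 9, 9, 10, 10, 10, 10, 11, 11, 11, 11, 12]
step 2: w=[0.1891, 0.1891, 0.1891, 0.1891, 0.1891, 0.0136, 0.0136, 0.0136, 0.0136, 0.0001, 0.0001, 0.0001, 0.0001, 0.0000]  mean=2.4078  Neff=5.5726  idx=[0, 0, 0, 1, 1, 2, 2, 2, 3, 3, 3, 4, 4, 6]
step 3: w=[0.0743, 0.0743, 0.0743, 0.0743, 0.0743, 0.0743, 0.0743, 0.0743, 0.0743, 0.0743, 0.0743, 0.0743, 0.0743, 0.0336]  mean=2.4047  Neff=13.7044  idx=[0, 1, 2, 3, 4, 5, 6, 7, 8, 9, 9, 10, 11, 12]

N_eff = 13.7044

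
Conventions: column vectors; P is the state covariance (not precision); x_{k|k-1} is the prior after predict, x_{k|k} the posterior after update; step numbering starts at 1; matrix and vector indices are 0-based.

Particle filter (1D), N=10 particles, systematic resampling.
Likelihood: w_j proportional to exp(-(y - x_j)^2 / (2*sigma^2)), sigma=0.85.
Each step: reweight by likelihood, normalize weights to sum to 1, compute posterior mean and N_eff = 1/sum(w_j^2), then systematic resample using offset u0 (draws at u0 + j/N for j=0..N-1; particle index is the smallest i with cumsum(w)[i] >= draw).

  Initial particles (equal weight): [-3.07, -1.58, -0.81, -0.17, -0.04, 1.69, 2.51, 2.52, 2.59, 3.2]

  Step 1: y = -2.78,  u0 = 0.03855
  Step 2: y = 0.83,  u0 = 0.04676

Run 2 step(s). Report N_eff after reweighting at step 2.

step 1: w=[0.6762, 0.2646, 0.0489, 0.0064, 0.0040, 0.0000, 0.0000, 0.0000, 0.0000, 0.0000]  mean=-2.5347  Neff=1.8880  idx=[0, 0, 0, 0, 0, 0, 0, 1, 1, 1]
step 2: w=[0.0005, 0.0005, 0.0005, 0.0005, 0.0005, 0.0005, 0.0005, 0.3322, 0.3322, 0.3322]  mean=-1.5852  Neff=3.0209  idx=[7, 7, 7, 8, 8, 8, 8, 9, 9, 9]

N_eff = 3.0209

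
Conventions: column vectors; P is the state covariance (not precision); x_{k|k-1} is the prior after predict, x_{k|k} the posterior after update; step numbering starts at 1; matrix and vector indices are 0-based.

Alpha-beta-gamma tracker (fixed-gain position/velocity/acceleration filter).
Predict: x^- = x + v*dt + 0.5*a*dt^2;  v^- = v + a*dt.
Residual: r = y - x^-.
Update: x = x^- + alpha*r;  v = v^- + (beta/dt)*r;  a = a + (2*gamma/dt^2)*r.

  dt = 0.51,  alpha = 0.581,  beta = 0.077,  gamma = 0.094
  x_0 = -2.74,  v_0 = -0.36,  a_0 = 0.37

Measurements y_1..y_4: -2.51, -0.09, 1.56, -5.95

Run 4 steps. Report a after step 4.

step 1: x_pred=-2.8755  r=0.3655  x^+=-2.6631  v^+=-0.1161  a^+=0.6342
step 2: x_pred=-2.6399  r=2.5499  x^+=-1.1584  v^+=0.5923  a^+=2.4772
step 3: x_pred=-0.5342  r=2.0942  x^+=0.6825  v^+=2.1719  a^+=3.9909
step 4: x_pred=2.3092  r=-8.2592  x^+=-2.4894  v^+=2.9602  a^+=-1.9789

a_post = -1.9789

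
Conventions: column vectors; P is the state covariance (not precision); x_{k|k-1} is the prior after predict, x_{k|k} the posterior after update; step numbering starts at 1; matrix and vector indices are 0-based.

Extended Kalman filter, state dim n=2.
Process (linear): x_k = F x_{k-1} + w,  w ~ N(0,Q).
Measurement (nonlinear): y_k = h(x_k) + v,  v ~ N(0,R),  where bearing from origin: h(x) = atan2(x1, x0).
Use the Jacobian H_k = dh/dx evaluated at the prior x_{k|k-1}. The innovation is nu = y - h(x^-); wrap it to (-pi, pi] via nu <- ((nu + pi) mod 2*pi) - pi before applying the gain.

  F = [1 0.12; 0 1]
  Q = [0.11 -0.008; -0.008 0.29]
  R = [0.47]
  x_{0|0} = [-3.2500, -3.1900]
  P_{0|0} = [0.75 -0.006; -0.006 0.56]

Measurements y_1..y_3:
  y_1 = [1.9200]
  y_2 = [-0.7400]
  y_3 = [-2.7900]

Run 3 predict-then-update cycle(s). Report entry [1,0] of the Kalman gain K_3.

K[1,0] = -0.3201

step 1: x^-=[-3.6328, -3.1900]  P^-=[0.8666 0.0532; 0.0532 0.8500]  H_jac=[0.1365 -0.1554]  S=[0.5044]  K=[0.2181; -0.2475]  nu=[-1.9422]  x^+=[-4.0564, -2.7093]  P^+=[0.8426 0.0804; 0.0804 0.8191]
step 2: x^-=[-4.3815, -2.7093]  P^-=[0.9837 0.1707; 0.1707 1.1091]  H_jac=[0.1021 -0.1651]  S=[0.5047]  K=[0.1431; -0.3283]  nu=[1.8478]  x^+=[-4.1170, -3.3159]  P^+=[0.9734 0.1944; 0.1944 1.0547]
step 3: x^-=[-4.5149, -3.3159]  P^-=[1.1452 0.3130; 0.3130 1.3447]  H_jac=[0.1057 -0.1439]  S=[0.5011]  K=[0.1516; -0.3201]  nu=[-0.2819]  x^+=[-4.5576, -3.2256]  P^+=[1.1337 0.3373; 0.3373 1.2934]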